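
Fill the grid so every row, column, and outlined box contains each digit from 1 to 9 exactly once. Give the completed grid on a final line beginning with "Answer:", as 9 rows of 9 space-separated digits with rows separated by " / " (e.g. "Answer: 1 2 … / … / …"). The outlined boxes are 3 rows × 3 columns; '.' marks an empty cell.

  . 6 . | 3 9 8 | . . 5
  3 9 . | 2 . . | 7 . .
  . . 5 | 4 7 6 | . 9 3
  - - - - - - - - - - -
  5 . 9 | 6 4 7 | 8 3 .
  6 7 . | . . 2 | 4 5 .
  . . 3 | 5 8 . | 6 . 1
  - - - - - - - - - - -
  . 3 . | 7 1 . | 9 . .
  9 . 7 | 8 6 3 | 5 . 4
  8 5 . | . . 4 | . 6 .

Step 1. [r4c9∈{2}] r4c9 has the single candidate 2. So r4c9=2.
Step 2. [r1c1∈{1,2,4,7}] in row 1, 7 fits only at r1c1. So r1c1=7.
Step 3. [r3c1∈{1,2}] in col 1, 1 fits only at r3c1, so r3c1=1.
Step 4. [r3c7∈{2}] nothing but 2 survives at r3c7 ⇒ r3c7=2.
Step 5. [r1c3∈{2,4}] row 1 places 2 nowhere but r1c3, so r1c3=2.
Step 6. [r1c7∈{1}] only 1 remains possible at r1c7, so r1c7=1.
Step 7. [r2c3∈{4,8}] box 1 places 4 nowhere but r2c3, so r2c3=4.
Step 8. [r7c1∈{2,4}] across row 7, 4 lands solely at r7c1 ⇒ r7c1=4.
Step 9. [r8c2∈{1,2}] box 7 places 2 nowhere but r8c2. So r8c2=2.
Step 10. [r7c9∈{8}] r7c9 has the single candidate 8. So r7c9=8.
Step 11. [r5c4∈{1,9}] col 4 places 1 nowhere but r5c4 ⇒ r5c4=1.
Step 12. [r2c5∈{5}] only 5 remains possible at r2c5. So r2c5=5.
Step 13. [r1c8∈{4}] only 4 remains possible at r1c8, so r1c8=4.
Step 14. [r2c9∈{6}] r2c9's peers cover all but 6 ⇒ r2c9=6.
Step 15. [r6c2∈{4}] only 4 remains possible at r6c2 ⇒ r6c2=4.
Step 16. [r7c8∈{2}] r7c8 is down to just 2 ⇒ r7c8=2.
Step 17. [r9c5∈{2}] r9c5 is down to just 2, so r9c5=2.
Step 18. [r9c4∈{9}] r9c4's peers cover all but 9 ⇒ r9c4=9.
Step 19. [r7c6∈{5}] r7c6 is down to just 5, so r7c6=5.
Step 20. [r5c9∈{9}] r5c9 has the single candidate 9 ⇒ r5c9=9.
Step 21. [r8c8∈{1}] nothing but 1 survives at r8c8 ⇒ r8c8=1.
Step 22. [r6c1∈{2}] r6c1 has the single candidate 2. So r6c1=2.
Step 23. [r2c6∈{1}] r2c6 is down to just 1. So r2c6=1.
Step 24. [r6c6∈{9}] r6c6 is down to just 9, so r6c6=9.
Step 25. [r4c2∈{1}] only 1 remains possible at r4c2. So r4c2=1.
Step 26. [r7c3∈{6}] nothing but 6 survives at r7c3. So r7c3=6.
Step 27. [r9c9∈{7}] r9c9 is down to just 7. So r9c9=7.
Step 28. [r5c3∈{8}] only 8 remains possible at r5c3. So r5c3=8.
Step 29. [r2c8∈{8}] r2c8's peers cover all but 8, so r2c8=8.
Step 30. [r9c3∈{1}] r9c3's peers cover all but 1. So r9c3=1.
Step 31. [r3c2∈{8}] nothing but 8 survives at r3c2. So r3c2=8.
Step 32. [r9c7∈{3}] only 3 remains possible at r9c7. So r9c7=3.
Step 33. [r5c5∈{3}] nothing but 3 survives at r5c5 ⇒ r5c5=3.
Step 34. [r6c8∈{7}] r6c8's peers cover all but 7 ⇒ r6c8=7.

Answer: 7 6 2 3 9 8 1 4 5 / 3 9 4 2 5 1 7 8 6 / 1 8 5 4 7 6 2 9 3 / 5 1 9 6 4 7 8 3 2 / 6 7 8 1 3 2 4 5 9 / 2 4 3 5 8 9 6 7 1 / 4 3 6 7 1 5 9 2 8 / 9 2 7 8 6 3 5 1 4 / 8 5 1 9 2 4 3 6 7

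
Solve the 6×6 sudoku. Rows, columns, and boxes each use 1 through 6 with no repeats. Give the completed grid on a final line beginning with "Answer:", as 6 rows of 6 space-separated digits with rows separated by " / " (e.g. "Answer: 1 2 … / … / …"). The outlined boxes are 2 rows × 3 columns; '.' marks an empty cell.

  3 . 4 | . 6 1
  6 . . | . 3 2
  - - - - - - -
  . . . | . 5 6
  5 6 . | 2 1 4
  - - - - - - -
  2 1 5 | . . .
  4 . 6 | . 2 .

Step 1. [r3c4∈{3}] r3c4's peers cover all but 3, so r3c4=3.
Step 2. [r1c4∈{5}] r1c4 is down to just 5. So r1c4=5.
Step 3. [r3c3∈{1,2}] r3c3 is the only open cell in col 3 admitting 2, so r3c3=2.
Step 4. [r6c2∈{3}] only 3 remains possible at r6c2 ⇒ r6c2=3.
Step 5. [r5c5∈{4}] r5c5 is down to just 4. So r5c5=4.
Step 6. [r5c4∈{6}] only 6 remains possible at r5c4, so r5c4=6.
Step 7. [r3c2∈{4}] only 4 remains possible at r3c2. So r3c2=4.
Step 8. [r1c2∈{2}] r1c2 is down to just 2. So r1c2=2.
Step 9. [r6c4∈{1}] r6c4's peers cover all but 1, so r6c4=1.
Step 10. [r6c6∈{5}] r6c6's peers cover all but 5. So r6c6=5.
Step 11. [r2c2∈{5}] r2c2 is down to just 5, so r2c2=5.
Step 12. [r4c3∈{3}] r4c3's peers cover all but 3. So r4c3=3.
Step 13. [r3c1∈{1}] r3c1 has the single candidate 1. So r3c1=1.
Step 14. [r2c4∈{4}] r2c4 has the single candidate 4. So r2c4=4.
Step 15. [r2c3∈{1}] r2c3 is down to just 1, so r2c3=1.
Step 16. [r5c6∈{3}] r5c6 has the single candidate 3, so r5c6=3.

Answer: 3 2 4 5 6 1 / 6 5 1 4 3 2 / 1 4 2 3 5 6 / 5 6 3 2 1 4 / 2 1 5 6 4 3 / 4 3 6 1 2 5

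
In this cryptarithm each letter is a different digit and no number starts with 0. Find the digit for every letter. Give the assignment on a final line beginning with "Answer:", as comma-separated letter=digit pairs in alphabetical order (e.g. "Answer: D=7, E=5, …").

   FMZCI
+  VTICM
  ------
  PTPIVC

Step 1. [col 1: I + M ≡ C (mod 10)] no forcing yet in column 1 (carry-in 0); M=8 is free and consistent — try it, so M=8.
Step 2. [col 1: I + M ≡ C (mod 10)] no forcing yet in column 1 (carry-in 0); I=4 is free and consistent — try it. So I=4.
Step 3. [col 1: I + M ≡ C (mod 10)] from column 1 (I=4, M=8, carry-in 0, digits 4,8 already taken and all letters distinct): C must equal 2. So C=2.
Step 4. [P] P is the leading digit of a 6-digit sum of two 5-digit numbers; the final carry is exactly 1, so P=1.
Step 5. [col 2: C + C ≡ V (mod 10)] in column 2 we have C+C≡V with carry-in 1; given C=2 and digits 1,2,4,8 already taken and all letters distinct, that pins V to 5. So V=5.
Step 6. [col 3: Z + I ≡ I (mod 10)] column 3: given I=4, carry-in 0, and digits 1,2,4,5,8 already taken and all letters distinct, Z+I≡I (mod 10) forces Z=0, so Z=0.
Step 7. [col 4: M + T ≡ P (mod 10)] from column 4 (M=8, P=1, carry-in 0, digits 0,1,2,4,5,8 already taken and all letters distinct): T must equal 3. So T=3.
Step 8. [col 5: F + V ≡ T (mod 10)] column 5: given V=5, T=3, carry-in 1, and digits 0,1,2,3,4,5,8 already taken and all letters distinct, F+V≡T (mod 10) forces F=7, so F=7.

Answer: C=2, F=7, I=4, M=8, P=1, T=3, V=5, Z=0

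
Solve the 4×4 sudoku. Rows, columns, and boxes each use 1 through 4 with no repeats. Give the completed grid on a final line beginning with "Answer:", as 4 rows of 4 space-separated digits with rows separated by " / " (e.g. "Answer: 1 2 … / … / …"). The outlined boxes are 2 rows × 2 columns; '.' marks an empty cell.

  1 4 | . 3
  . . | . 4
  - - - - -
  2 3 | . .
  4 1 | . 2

Step 1. [r2c3∈{1,2}] r2c3 is the only open cell in row 2 admitting 1. So r2c3=1.
Step 2. [r2c1∈{3}] r2c1 has the single candidate 3. So r2c1=3.
Step 3. [r3c3∈{4}] r3c3 has the single candidate 4 ⇒ r3c3=4.
Step 4. [r4c3∈{3}] r4c3's peers cover all but 3, so r4c3=3.
Step 5. [r1c3∈{2}] r1c3's peers cover all but 2 ⇒ r1c3=2.
Step 6. [r2c2∈{2}] nothing but 2 survives at r2c2, so r2c2=2.
Step 7. [r3c4∈{1}] r3c4's peers cover all but 1 ⇒ r3c4=1.

Answer: 1 4 2 3 / 3 2 1 4 / 2 3 4 1 / 4 1 3 2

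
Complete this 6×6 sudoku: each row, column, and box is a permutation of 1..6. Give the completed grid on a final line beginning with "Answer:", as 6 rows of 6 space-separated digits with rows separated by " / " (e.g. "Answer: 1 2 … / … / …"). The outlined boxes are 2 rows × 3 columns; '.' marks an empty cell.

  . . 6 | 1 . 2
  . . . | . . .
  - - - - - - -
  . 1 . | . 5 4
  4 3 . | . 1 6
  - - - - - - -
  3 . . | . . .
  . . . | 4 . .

Step 1. [r2c3∈{1,2,3,4,5}] col 3 places 3 nowhere but r2c3. So r2c3=3.
Step 2. [r2c6∈{5}] r2c6's peers cover all but 5, so r2c6=5.
Step 3. [r3c3∈{2}] r3c3 is down to just 2, so r3c3=2.
Step 4. [r5c4∈{2,5,6}] in col 4, 5 fits only at r5c4, so r5c4=5.
Step 5. [r1c5∈{3,4}] in row 1, 3 fits only at r1c5. So r1c5=3.
Step 6. [r1c2∈{4,5}] row 1 places 4 nowhere but r1c2. So r1c2=4.
Step 7. [r6c2∈{2,5,6}] r6c2 is the only open cell in col 2 admitting 5. So r6c2=5.
Step 8. [r6c3∈{1}] r6c3's peers cover all but 1, so r6c3=1.
Step 9. [r5c2∈{2,6}] 6 has one home in col 2: r5c2. So r5c2=6.
Step 10. [r6c1∈{2}] r6c1's peers cover all but 2. So r6c1=2.
Step 11. [r2c5∈{4,6}] 4 has one home in row 2: r2c5. So r2c5=4.
Step 12. [r3c1∈{6}] r3c1 has the single candidate 6, so r3c1=6.
Step 13. [r5c5∈{2}] r5c5 has the single candidate 2 ⇒ r5c5=2.
Step 14. [r4c3∈{5}] nothing but 5 survives at r4c3. So r4c3=5.
Step 15. [r2c1∈{1}] nothing but 1 survives at r2c1 ⇒ r2c1=1.
Step 16. [r3c4∈{3}] nothing but 3 survives at r3c4, so r3c4=3.
Step 17. [r5c6∈{1}] r5c6 has the single candidate 1, so r5c6=1.
Step 18. [r6c6∈{3}] r6c6 is down to just 3, so r6c6=3.
Step 19. [r2c2∈{2}] nothing but 2 survives at r2c2 ⇒ r2c2=2.
Step 20. [r1c1∈{5}] nothing but 5 survives at r1c1. So r1c1=5.
Step 21. [r5c3∈{4}] r5c3's peers cover all but 4. So r5c3=4.
Step 22. [r4c4∈{2}] only 2 remains possible at r4c4 ⇒ r4c4=2.
Step 23. [r2c4∈{6}] r2c4's peers cover all but 6. So r2c4=6.
Step 24. [r6c5∈{6}] r6c5 is down to just 6, so r6c5=6.

Answer: 5 4 6 1 3 2 / 1 2 3 6 4 5 / 6 1 2 3 5 4 / 4 3 5 2 1 6 / 3 6 4 5 2 1 / 2 5 1 4 6 3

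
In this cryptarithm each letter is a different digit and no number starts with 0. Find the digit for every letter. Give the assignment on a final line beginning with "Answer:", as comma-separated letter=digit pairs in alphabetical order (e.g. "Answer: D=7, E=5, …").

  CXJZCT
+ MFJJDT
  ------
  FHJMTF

Step 1. [col 1: T + T ≡ F (mod 10)] no forcing yet in column 1 (carry-in 0); T=3 is free and consistent — try it, so T=3.
Step 2. [col 1: T + T ≡ F (mod 10)] in column 1 we have T+T≡F with carry-in 0; given T=3 and digits 3 already taken and all letters distinct, that pins F to 6. So F=6.
Step 3. [col 2: C + D ≡ T (mod 10)] several values work for D in column 2 (C + D ≡ T (mod 10), carry-in 0); try D=1. So D=1.
Step 4. [col 2: C + D ≡ T (mod 10)] from column 2 (D=1, T=3, carry-in 0, digits 1,3,6 already taken and all letters distinct): C must equal 2 ⇒ C=2.
Step 5. [col 3: Z + J ≡ M (mod 10)] several values work for J in column 3 (Z + J ≡ M (mod 10), carry-in 0); try J=9, so J=9.
Step 6. [col 3: Z + J ≡ M (mod 10)] several values work for M in column 3 (Z + J ≡ M (mod 10), carry-in 0); try M=4. So M=4.
Step 7. [col 3: Z + J ≡ M (mod 10)] column 3: given J=9, M=4, carry-in 0, and digits 1,2,3,4,6,9 already taken and all letters distinct, Z+J≡M (mod 10) forces Z=5. So Z=5.
Step 8. [col 5: X + F ≡ H (mod 10)] from column 5 (F=6, carry-in 1, digits 1,2,3,4,5,6,9 already taken and all letters distinct): X must equal 0. So X=0.
Step 9. [col 5: X + F ≡ H (mod 10)] in column 5 we have X+F≡H with carry-in 1; given X=0, F=6 and digits 0,1,2,3,4,5,6,9 already taken and all letters distinct, that pins H to 7, so H=7.

Answer: C=2, D=1, F=6, H=7, J=9, M=4, T=3, X=0, Z=5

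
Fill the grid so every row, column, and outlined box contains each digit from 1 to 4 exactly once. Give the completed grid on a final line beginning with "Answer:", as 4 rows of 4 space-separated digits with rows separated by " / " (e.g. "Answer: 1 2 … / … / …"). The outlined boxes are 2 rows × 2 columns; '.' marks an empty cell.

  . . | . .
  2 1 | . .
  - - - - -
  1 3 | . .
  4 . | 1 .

Step 1. [r1c4∈{1,2,3,4}] across row 1, 1 lands solely at r1c4, so r1c4=1.
Step 2. [r1c3∈{2,3,4}] row 1 places 2 nowhere but r1c3, so r1c3=2.
Step 3. [r3c3∈{4}] only 4 remains possible at r3c3, so r3c3=4.
Step 4. [r4c4∈{2,3}] row 4 places 3 nowhere but r4c4. So r4c4=3.
Step 5. [r3c4∈{2}] r3c4's peers cover all but 2. So r3c4=2.
Step 6. [r2c4∈{4}] r2c4 has the single candidate 4 ⇒ r2c4=4.
Step 7. [r1c1∈{3}] nothing but 3 survives at r1c1. So r1c1=3.
Step 8. [r4c2∈{2}] nothing but 2 survives at r4c2, so r4c2=2.
Step 9. [r1c2∈{4}] nothing but 4 survives at r1c2 ⇒ r1c2=4.
Step 10. [r2c3∈{3}] r2c3 has the single candidate 3. So r2c3=3.

Answer: 3 4 2 1 / 2 1 3 4 / 1 3 4 2 / 4 2 1 3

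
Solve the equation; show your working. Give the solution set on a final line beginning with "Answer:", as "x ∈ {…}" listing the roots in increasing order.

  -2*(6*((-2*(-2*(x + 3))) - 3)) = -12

Step 1. [-2*(6*((-2*(-2*(x + 3))) - 3)) = -12] divide by the outer -2 ⇒ div: 6*((-2*(-2*(x + 3))) - 3) = 6.
Step 2. [6*((-2*(-2*(x + 3))) - 3) = 6] 6·(inner) — divide through by 6. So div: (-2*(-2*(x + 3))) - 3 = 1.
Step 3. [(-2*(-2*(x + 3))) - 3 = 1] peel the -3: add 3 from each side, so sub: -2*(-2*(x + 3)) = 4.
Step 4. [-2*(-2*(x + 3)) = 4] leading coefficient -2: divide by -2 ⇒ div: -2*(x + 3) = -2.
Step 5. [-2*(x + 3) = -2] -2 out front; divide by -2 ⇒ div: x + 3 = 1.
Step 6. [x + 3 = 1] subtract 3: x sits inside (… + 3) ⇒ sub: x = -2.

Answer: x ∈ {-2}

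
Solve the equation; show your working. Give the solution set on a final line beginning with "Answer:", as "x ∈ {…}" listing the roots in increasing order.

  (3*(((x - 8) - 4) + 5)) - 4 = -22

Step 1. [(3*(((x - 8) - 4) + 5)) - 4 = -22] the outer -4 inverts by adding 4 ⇒ sub: 3*(((x - 8) - 4) + 5) = -18.
Step 2. [3*(((x - 8) - 4) + 5) = -18] LHS = 3·(…); ÷3 both sides, so div: ((x - 8) - 4) + 5 = -6.
Step 3. [((x - 8) - 4) + 5 = -6] +5 is outermost — subtract 5 both sides, so sub: (x - 8) - 4 = -11.
Step 4. [(x - 8) - 4 = -11] peel the -4: add 4 from each side ⇒ sub: x - 8 = -7.
Step 5. [x - 8 = -7] peel the -8: add 8 from each side ⇒ sub: x = 1.

Answer: x ∈ {1}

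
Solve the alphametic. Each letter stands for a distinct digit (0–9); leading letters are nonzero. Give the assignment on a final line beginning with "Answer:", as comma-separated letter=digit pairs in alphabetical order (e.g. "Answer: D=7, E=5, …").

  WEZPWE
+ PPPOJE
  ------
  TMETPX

Step 1. [col 1: E + E ≡ X (mod 10)] no forcing yet in column 1 (carry-in 0); E=5 is free and consistent — try it. So E=5.
Step 2. [col 1: E + E ≡ X (mod 10)] column 1 reads E+E+carry(0)=X with E=5; with digits 5 already taken and all letters distinct, the only value for X is 0. So X=0.
Step 3. [col 2: W + J ≡ P (mod 10)] column 2 (W + J ≡ P (mod 10), carry-in 1) doesn't pin J yet; pick J=2 and continue. So J=2.
Step 4. [col 2: W + J ≡ P (mod 10)] several values work for W in column 2 (W + J ≡ P (mod 10), carry-in 1); try W=8. So W=8.
Step 5. [col 2: W + J ≡ P (mod 10)] column 2: given W=8, J=2, carry-in 1, and digits 0,2,5,8 already taken and all letters distinct, W+J≡P (mod 10) forces P=1. So P=1.
Step 6. [col 3: P + O ≡ T (mod 10)] several values work for O in column 3 (P + O ≡ T (mod 10), carry-in 1); try O=7 ⇒ O=7.
Step 7. [col 3: P + O ≡ T (mod 10)] from column 3 (P=1, O=7, carry-in 1, digits 0,1,2,5,7,8 already taken and all letters distinct): T must equal 9. So T=9.
Step 8. [col 4: Z + P ≡ E (mod 10)] in column 4 we have Z+P≡E with carry-in 0; given P=1, E=5 and digits 0,1,2,5,7,8,9 already taken and all letters distinct, that pins Z to 4 ⇒ Z=4.
Step 9. [col 5: E + P ≡ M (mod 10)] from column 5 (E=5, P=1, carry-in 0, digits 0,1,2,4,5,7,8,9 already taken and all letters distinct): M must equal 6. So M=6.

Answer: E=5, J=2, M=6, O=7, P=1, T=9, W=8, X=0, Z=4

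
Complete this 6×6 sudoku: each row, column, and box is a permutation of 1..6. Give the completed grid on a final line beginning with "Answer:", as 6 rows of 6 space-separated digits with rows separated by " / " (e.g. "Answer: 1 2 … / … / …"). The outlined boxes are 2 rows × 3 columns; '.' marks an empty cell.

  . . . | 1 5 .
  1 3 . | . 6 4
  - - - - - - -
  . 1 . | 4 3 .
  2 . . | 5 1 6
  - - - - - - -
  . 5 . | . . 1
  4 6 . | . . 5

Step 1. [r2c4∈{2}] only 2 remains possible at r2c4. So r2c4=2.
Step 2. [r5c1∈{3}] r5c1's peers cover all but 3 ⇒ r5c1=3.
Step 3. [r5c3∈{2}] only 2 remains possible at r5c3, so r5c3=2.
Step 4. [r1c1∈{6}] r1c1 has the single candidate 6. So r1c1=6.
Step 5. [r1c3∈{4}] r1c3 is down to just 4. So r1c3=4.
Step 6. [r2c3∈{5}] r2c3's peers cover all but 5. So r2c3=5.
Step 7. [r3c6∈{2}] nothing but 2 survives at r3c6. So r3c6=2.
Step 8. [r5c5∈{4}] r5c5's peers cover all but 4. So r5c5=4.
Step 9. [r1c6∈{3}] r1c6 is down to just 3 ⇒ r1c6=3.
Step 10. [r6c5∈{2}] r6c5's peers cover all but 2. So r6c5=2.
Step 11. [r1c2∈{2}] nothing but 2 survives at r1c2, so r1c2=2.
Step 12. [r6c4∈{3}] only 3 remains possible at r6c4. So r6c4=3.
Step 13. [r3c1∈{5}] only 5 remains possible at r3c1 ⇒ r3c1=5.
Step 14. [r6c3∈{1}] r6c3 has the single candidate 1. So r6c3=1.
Step 15. [r4c3∈{3}] r4c3's peers cover all but 3 ⇒ r4c3=3.
Step 16. [r4c2∈{4}] nothing but 4 survives at r4c2 ⇒ r4c2=4.
Step 17. [r5c4∈{6}] r5c4's peers cover all but 6, so r5c4=6.
Step 18. [r3c3∈{6}] r3c3 has the single candidate 6 ⇒ r3c3=6.

Answer: 6 2 4 1 5 3 / 1 3 5 2 6 4 / 5 1 6 4 3 2 / 2 4 3 5 1 6 / 3 5 2 6 4 1 / 4 6 1 3 2 5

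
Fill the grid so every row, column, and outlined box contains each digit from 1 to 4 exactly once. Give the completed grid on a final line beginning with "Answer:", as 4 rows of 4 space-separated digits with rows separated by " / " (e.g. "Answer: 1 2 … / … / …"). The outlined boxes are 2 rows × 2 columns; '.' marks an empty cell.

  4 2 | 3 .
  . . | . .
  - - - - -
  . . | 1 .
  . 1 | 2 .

Step 1. [r4c1∈{3}] only 3 remains possible at r4c1. So r4c1=3.
Step 2. [r4c4∈{4}] r4c4's peers cover all but 4 ⇒ r4c4=4.
Step 3. [r1c4∈{1}] only 1 remains possible at r1c4 ⇒ r1c4=1.
Step 4. [r3c4∈{3}] r3c4 has the single candidate 3. So r3c4=3.
Step 5. [r2c3∈{4}] r2c3 is down to just 4 ⇒ r2c3=4.
Step 6. [r3c1∈{2}] r3c1 has the single candidate 2, so r3c1=2.
Step 7. [r2c2∈{3}] r2c2 is down to just 3 ⇒ r2c2=3.
Step 8. [r2c4∈{2}] r2c4 is down to just 2, so r2c4=2.
Step 9. [r3c2∈{4}] r3c2's peers cover all but 4 ⇒ r3c2=4.
Step 10. [r2c1∈{1}] r2c1 is down to just 1 ⇒ r2c1=1.

Answer: 4 2 3 1 / 1 3 4 2 / 2 4 1 3 / 3 1 2 4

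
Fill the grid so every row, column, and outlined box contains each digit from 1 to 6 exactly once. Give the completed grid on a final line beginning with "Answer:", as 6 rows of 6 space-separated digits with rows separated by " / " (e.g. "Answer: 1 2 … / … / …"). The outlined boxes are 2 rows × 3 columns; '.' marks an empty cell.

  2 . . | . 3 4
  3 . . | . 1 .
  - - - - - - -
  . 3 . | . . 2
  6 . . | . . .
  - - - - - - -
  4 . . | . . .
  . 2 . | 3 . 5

Step 1. [r3c1∈{1,5}] across col 1, 5 lands solely at r3c1. So r3c1=5.
Step 2. [r2c6∈{6}] only 6 remains possible at r2c6. So r2c6=6.
Step 3. [r5c6∈{1}] r5c6 has the single candidate 1 ⇒ r5c6=1.
Step 4. [r1c4∈{5}] r1c4 has the single candidate 5. So r1c4=5.
Step 5. [r6c5∈{4,6}] 4 has one home in row 6: r6c5 ⇒ r6c5=4.
Step 6. [r6c3∈{1,6}] in row 6, 6 fits only at r6c3, so r6c3=6.
Step 7. [r1c3∈{1}] only 1 remains possible at r1c3, so r1c3=1.
Step 8. [r3c3∈{4}] r3c3 has the single candidate 4. So r3c3=4.
Step 9. [r2c3∈{5}] r2c3 is down to just 5, so r2c3=5.
Step 10. [r5c5∈{2,6}] r5c5 is the only open cell in col 5 admitting 2. So r5c5=2.
Step 11. [r3c4∈{1,6}] 1 has one home in row 3: r3c4, so r3c4=1.
Step 12. [r6c1∈{1}] r6c1 is down to just 1. So r6c1=1.
Step 13. [r4c6∈{3}] r4c6's peers cover all but 3. So r4c6=3.
Step 14. [r1c2∈{6}] r1c2's peers cover all but 6 ⇒ r1c2=6.
Step 15. [r3c5∈{6}] r3c5 is down to just 6. So r3c5=6.
Step 16. [r5c2∈{5}] only 5 remains possible at r5c2 ⇒ r5c2=5.
Step 17. [r2c4∈{2}] only 2 remains possible at r2c4, so r2c4=2.
Step 18. [r4c5∈{5}] r4c5 has the single candidate 5, so r4c5=5.
Step 19. [r4c4∈{4}] r4c4 is down to just 4 ⇒ r4c4=4.
Step 20. [r5c3∈{3}] r5c3 has the single candidate 3. So r5c3=3.
Step 21. [r4c2∈{1}] r4c2 has the single candidate 1 ⇒ r4c2=1.
Step 22. [r4c3∈{2}] r4c3 has the single candidate 2, so r4c3=2.
Step 23. [r2c2∈{4}] r2c2 has the single candidate 4. So r2c2=4.
Step 24. [r5c4∈{6}] r5c4 has the single candidate 6 ⇒ r5c4=6.

Answer: 2 6 1 5 3 4 / 3 4 5 2 1 6 / 5 3 4 1 6 2 / 6 1 2 4 5 3 / 4 5 3 6 2 1 / 1 2 6 3 4 5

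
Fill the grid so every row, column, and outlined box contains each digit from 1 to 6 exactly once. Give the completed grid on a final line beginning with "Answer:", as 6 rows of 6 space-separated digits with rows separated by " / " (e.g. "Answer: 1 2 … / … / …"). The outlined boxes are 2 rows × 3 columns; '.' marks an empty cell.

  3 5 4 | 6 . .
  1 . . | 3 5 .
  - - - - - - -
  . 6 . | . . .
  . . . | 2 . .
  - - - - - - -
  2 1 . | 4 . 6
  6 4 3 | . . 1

Step 1. [r3c4∈{1,5}] col 4 places 1 nowhere but r3c4. So r3c4=1.
Step 2. [r2c6∈{2,4}] r2c6 is the only open cell in row 2 admitting 4 ⇒ r2c6=4.
Step 3. [r3c3∈{2,5}] in row 3, 2 fits only at r3c3. So r3c3=2.
Step 4. [r4c2∈{3}] nothing but 3 survives at r4c2 ⇒ r4c2=3.
Step 5. [r4c6∈{5}] nothing but 5 survives at r4c6, so r4c6=5.
Step 6. [r4c1∈{4}] nothing but 4 survives at r4c1, so r4c1=4.
Step 7. [r1c6∈{2}] nothing but 2 survives at r1c6, so r1c6=2.
Step 8. [r3c6∈{3}] r3c6's peers cover all but 3. So r3c6=3.
Step 9. [r5c5∈{3}] nothing but 3 survives at r5c5, so r5c5=3.
Step 10. [r2c3∈{6}] only 6 remains possible at r2c3, so r2c3=6.
Step 11. [r4c5∈{6}] r4c5 has the single candidate 6 ⇒ r4c5=6.
Step 12. [r3c5∈{4}] r3c5 is down to just 4. So r3c5=4.
Step 13. [r6c5∈{2}] nothing but 2 survives at r6c5, so r6c5=2.
Step 14. [r5c3∈{5}] nothing but 5 survives at r5c3, so r5c3=5.
Step 15. [r3c1∈{5}] nothing but 5 survives at r3c1, so r3c1=5.
Step 16. [r2c2∈{2}] r2c2 has the single candidate 2, so r2c2=2.
Step 17. [r4c3∈{1}] only 1 remains possible at r4c3 ⇒ r4c3=1.
Step 18. [r6c4∈{5}] r6c4 has the single candidate 5 ⇒ r6c4=5.
Step 19. [r1c5∈{1}] r1c5 is down to just 1. So r1c5=1.

Answer: 3 5 4 6 1 2 / 1 2 6 3 5 4 / 5 6 2 1 4 3 / 4 3 1 2 6 5 / 2 1 5 4 3 6 / 6 4 3 5 2 1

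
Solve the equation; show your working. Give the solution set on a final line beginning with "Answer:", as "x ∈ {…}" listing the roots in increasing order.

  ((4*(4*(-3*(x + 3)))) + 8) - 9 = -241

Step 1. [((4*(4*(-3*(x + 3)))) + 8) - 9 = -241] add 9: x sits inside (… - 9), so sub: (4*(4*(-3*(x + 3)))) + 8 = -232.
Step 2. [(4*(4*(-3*(x + 3)))) + 8 = -232] subtract 8: x sits inside (… + 8), so sub: 4*(4*(-3*(x + 3))) = -240.
Step 3. [4*(4*(-3*(x + 3))) = -240] LHS = 4·(…); ÷4 both sides. So div: 4*(-3*(x + 3)) = -60.
Step 4. [4*(-3*(x + 3)) = -60] leading coefficient 4: divide by 4. So div: -3*(x + 3) = -15.
Step 5. [-3*(x + 3) = -15] -3 out front; divide by -3. So div: x + 3 = 5.
Step 6. [x + 3 = 5] +3 is outermost — subtract 3 both sides. So sub: x = 2.

Answer: x ∈ {2}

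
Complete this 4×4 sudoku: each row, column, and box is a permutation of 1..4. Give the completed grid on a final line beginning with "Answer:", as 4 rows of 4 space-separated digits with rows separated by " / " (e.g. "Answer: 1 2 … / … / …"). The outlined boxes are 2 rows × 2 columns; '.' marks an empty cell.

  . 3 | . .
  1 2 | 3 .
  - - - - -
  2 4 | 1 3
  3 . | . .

Step 1. [r2c4∈{4}] only 4 remains possible at r2c4 ⇒ r2c4=4.
Step 2. [r4c4∈{2}] nothing but 2 survives at r4c4 ⇒ r4c4=2.
Step 3. [r1c1∈{4}] r1c1's peers cover all but 4, so r1c1=4.
Step 4. [r4c2∈{1}] r4c2 has the single candidate 1, so r4c2=1.
Step 5. [r1c3∈{2}] r1c3's peers cover all but 2 ⇒ r1c3=2.
Step 6. [r4c3∈{4}] r4c3 is down to just 4. So r4c3=4.
Step 7. [r1c4∈{1}] r1c4's peers cover all but 1 ⇒ r1c4=1.

Answer: 4 3 2 1 / 1 2 3 4 / 2 4 1 3 / 3 1 4 2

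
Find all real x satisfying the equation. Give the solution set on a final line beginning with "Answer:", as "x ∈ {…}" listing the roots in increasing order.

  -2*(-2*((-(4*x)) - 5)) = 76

Step 1. [-2*(-2*((-(4*x)) - 5)) = 76] -2 out front; divide by -2. So div: -2*((-(4*x)) - 5) = -38.
Step 2. [-2*((-(4*x)) - 5) = -38] LHS = -2·(…); ÷-2 both sides, so div: (-(4*x)) - 5 = 19.
Step 3. [(-(4*x)) - 5 = 19] -5 is outermost — add 5 both sides ⇒ sub: -(4*x) = 24.
Step 4. [-(4*x) = 24] leading − — multiply by −1. So neg: 4*x = -24.
Step 5. [4*x = -24] 4 out front; divide by 4 ⇒ div: x = -6.

Answer: x ∈ {-6}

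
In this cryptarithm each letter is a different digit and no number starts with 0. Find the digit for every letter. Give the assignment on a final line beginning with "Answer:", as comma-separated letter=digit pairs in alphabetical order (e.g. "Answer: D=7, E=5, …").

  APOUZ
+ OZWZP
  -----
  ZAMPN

Step 1. [col 1: Z + P ≡ N (mod 10)] no forcing yet in column 1 (carry-in 0); Z=8 is free and consistent — try it. So Z=8.
Step 2. [col 1: Z + P ≡ N (mod 10)] P=2 is one option consistent with column 1 (Z + P ≡ N (mod 10), carry-in 0) — take it ⇒ P=2.
Step 3. [col 1: Z + P ≡ N (mod 10)] column 1 reads Z+P+carry(0)=N with Z=8, P=2; with digits 2,8 already taken and all letters distinct, the only value for N is 0, so N=0.
Step 4. [col 2: U + Z ≡ P (mod 10)] column 2 reads U+Z+carry(1)=P with Z=8, P=2; with digits 0,2,8 already taken and all letters distinct, the only value for U is 3 ⇒ U=3.
Step 5. [col 3: O + W ≡ M (mod 10)] several values work for O in column 3 (O + W ≡ M (mod 10), carry-in 1); try O=6 ⇒ O=6.
Step 6. [col 3: O + W ≡ M (mod 10)] column 3 (O + W ≡ M (mod 10), carry-in 1) doesn't pin W yet; pick W=7 and continue, so W=7.
Step 7. [col 3: O + W ≡ M (mod 10)] in column 3 we have O+W≡M with carry-in 1; given O=6, W=7 and digits 0,2,3,6,7,8 already taken and all letters distinct, that pins M to 4, so M=4.
Step 8. [col 4: P + Z ≡ A (mod 10)] column 4 reads P+Z+carry(1)=A with P=2, Z=8; with digits 0,2,3,4,6,7,8 already taken and all letters distinct, the only value for A is 1, so A=1.

Answer: A=1, M=4, N=0, O=6, P=2, U=3, W=7, Z=8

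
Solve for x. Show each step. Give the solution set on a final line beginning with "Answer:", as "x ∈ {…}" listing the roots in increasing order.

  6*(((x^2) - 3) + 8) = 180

Step 1. [6*(((x^2) - 3) + 8) = 180] divide by the outer 6 ⇒ div: ((x^2) - 3) + 8 = 30.
Step 2. [((x^2) - 3) + 8 = 30] peel the +8: subtract 8 from each side ⇒ sub: (x^2) - 3 = 22.
Step 3. [(x^2) - 3 = 22] add 3: x sits inside (… - 3). So sub: x^2 = 25.
Step 4. [x^2 = 25] √ both sides: 25 ≥ 0 gives two branches ⇒ sqrt: x = 5 or -5.

Answer: x ∈ {-5, 5}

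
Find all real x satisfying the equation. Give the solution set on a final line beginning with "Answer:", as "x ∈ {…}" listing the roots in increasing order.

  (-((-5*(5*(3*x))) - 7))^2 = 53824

Step 1. [(-((-5*(5*(3*x))) - 7))^2 = 53824] LHS squared, RHS 53824 ≥ 0: apply √ (±), so sqrt: -((-5*(5*(3*x))) - 7) = 232 or -232.
Step 2. [-((-5*(5*(3*x))) - 7) = 232 or -232] flip signs both sides. So neg: (-5*(5*(3*x))) - 7 = -232 or 232.
Step 3. [(-5*(5*(3*x))) - 7 = -232 or 232] -7 is outermost — add 7 both sides, so sub: -5*(5*(3*x)) = -225 or 239.
Step 4. [-5*(5*(3*x)) = -225 or 239] LHS = -5·(…); ÷-5 both sides ⇒ div: 5*(3*x) = 45 or -239/5.
Step 5. [5*(3*x) = 45 or -239/5] leading coefficient 5: divide by 5, so div: 3*x = 9 or -239/25.
Step 6. [3*x = 9 or -239/25] LHS = 3·(…); ÷3 both sides. So div: x = 3 or -239/75.

Answer: x ∈ {-239/75, 3}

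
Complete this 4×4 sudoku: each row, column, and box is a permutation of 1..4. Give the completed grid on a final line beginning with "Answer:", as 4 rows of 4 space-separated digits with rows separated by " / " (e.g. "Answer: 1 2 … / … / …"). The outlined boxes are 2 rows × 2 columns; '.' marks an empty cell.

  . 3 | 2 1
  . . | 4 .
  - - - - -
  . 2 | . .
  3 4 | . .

Step 1. [r3c1∈{1}] r3c1 has the single candidate 1, so r3c1=1.
Step 2. [r3c3∈{3}] r3c3 has the single candidate 3. So r3c3=3.
Step 3. [r1c1∈{4}] r1c1's peers cover all but 4, so r1c1=4.
Step 4. [r2c4∈{3}] r2c4 has the single candidate 3, so r2c4=3.
Step 5. [r4c4∈{2}] r4c4 is down to just 2 ⇒ r4c4=2.
Step 6. [r2c1∈{2}] nothing but 2 survives at r2c1 ⇒ r2c1=2.
Step 7. [r4c3∈{1}] only 1 remains possible at r4c3, so r4c3=1.
Step 8. [r3c4∈{4}] r3c4 has the single candidate 4 ⇒ r3c4=4.
Step 9. [r2c2∈{1}] r2c2's peers cover all but 1 ⇒ r2c2=1.

Answer: 4 3 2 1 / 2 1 4 3 / 1 2 3 4 / 3 4 1 2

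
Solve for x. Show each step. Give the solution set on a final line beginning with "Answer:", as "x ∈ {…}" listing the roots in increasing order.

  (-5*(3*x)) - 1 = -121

Step 1. [(-5*(3*x)) - 1 = -121] peel the -1: add 1 from each side ⇒ sub: -5*(3*x) = -120.
Step 2. [-5*(3*x) = -120] leading coefficient -5: divide by -5 ⇒ div: 3*x = 24.
Step 3. [3*x = 24] divide by the outer 3 ⇒ div: x = 8.

Answer: x ∈ {8}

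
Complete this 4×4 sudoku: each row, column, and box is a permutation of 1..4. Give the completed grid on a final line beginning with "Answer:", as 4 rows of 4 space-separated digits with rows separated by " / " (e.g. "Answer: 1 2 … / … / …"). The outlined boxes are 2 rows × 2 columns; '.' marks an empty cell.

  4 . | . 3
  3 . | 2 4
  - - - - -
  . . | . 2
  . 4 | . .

Step 1. [r3c1∈{1}] nothing but 1 survives at r3c1, so r3c1=1.
Step 2. [r4c3∈{1,3}] r4c3 is the only open cell in row 4 admitting 3 ⇒ r4c3=3.
Step 3. [r2c2∈{1}] r2c2 has the single candidate 1 ⇒ r2c2=1.
Step 4. [r1c3∈{1}] nothing but 1 survives at r1c3, so r1c3=1.
Step 5. [r1c2∈{2}] r1c2 has the single candidate 2. So r1c2=2.
Step 6. [r3c2∈{3}] r3c2 has the single candidate 3, so r3c2=3.
Step 7. [r4c4∈{1}] only 1 remains possible at r4c4 ⇒ r4c4=1.
Step 8. [r3c3∈{4}] r3c3 is down to just 4, so r3c3=4.
Step 9. [r4c1∈{2}] only 2 remains possible at r4c1 ⇒ r4c1=2.

Answer: 4 2 1 3 / 3 1 2 4 / 1 3 4 2 / 2 4 3 1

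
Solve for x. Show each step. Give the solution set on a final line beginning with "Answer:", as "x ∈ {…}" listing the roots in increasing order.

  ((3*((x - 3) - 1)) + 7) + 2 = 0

Step 1. [((3*((x - 3) - 1)) + 7) + 2 = 0] 2 comes off first (subtract 2), so sub: (3*((x - 3) - 1)) + 7 = -2.
Step 2. [(3*((x - 3) - 1)) + 7 = -2] subtract 7: x sits inside (… + 7) ⇒ sub: 3*((x - 3) - 1) = -9.
Step 3. [3*((x - 3) - 1) = -9] divide by the outer 3 ⇒ div: (x - 3) - 1 = -3.
Step 4. [(x - 3) - 1 = -3] peel the -1: add 1 from each side. So sub: x - 3 = -2.
Step 5. [x - 3 = -2] the outer -3 inverts by adding 3, so sub: x = 1.

Answer: x ∈ {1}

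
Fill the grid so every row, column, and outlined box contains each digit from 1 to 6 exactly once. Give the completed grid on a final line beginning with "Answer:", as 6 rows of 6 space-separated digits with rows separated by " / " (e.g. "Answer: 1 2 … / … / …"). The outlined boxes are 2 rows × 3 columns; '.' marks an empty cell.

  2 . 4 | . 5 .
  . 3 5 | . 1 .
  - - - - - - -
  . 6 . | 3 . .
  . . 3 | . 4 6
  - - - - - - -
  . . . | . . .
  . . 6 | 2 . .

Step 1. [r6c5∈{3}] only 3 remains possible at r6c5. So r6c5=3.
Step 2. [r3c1∈{1,4,5}] 4 has one home in row 3: r3c1. So r3c1=4.
Step 3. [r3c6∈{1,2,5}] across row 3, 5 lands solely at r3c6. So r3c6=5.
Step 4. [r5c4∈{1,4,5,6}] in col 4, 5 fits only at r5c4. So r5c4=5.
Step 5. [r4c2∈{1,2,5}] r4c2 is the only open cell in row 4 admitting 2, so r4c2=2.
Step 6. [r6c2∈{1,4,5}] r6c2 is the only open cell in col 2 admitting 5 ⇒ r6c2=5.
Step 7. [r6c1∈{1}] only 1 remains possible at r6c1. So r6c1=1.
Step 8. [r6c6∈{4}] r6c6 has the single candidate 4 ⇒ r6c6=4.
Step 9. [r2c1∈{6}] r2c1 is down to just 6, so r2c1=6.
Step 10. [r1c4∈{6}] r1c4 has the single candidate 6, so r1c4=6.
Step 11. [r3c3∈{1}] r3c3 is down to just 1, so r3c3=1.
Step 12. [r5c5∈{6}] r5c5's peers cover all but 6. So r5c5=6.
Step 13. [r5c2∈{4}] nothing but 4 survives at r5c2, so r5c2=4.
Step 14. [r5c3∈{2}] r5c3 is down to just 2, so r5c3=2.
Step 15. [r4c1∈{5}] nothing but 5 survives at r4c1. So r4c1=5.
Step 16. [r4c4∈{1}] r4c4 has the single candidate 1. So r4c4=1.
Step 17. [r1c6∈{3}] r1c6 has the single candidate 3. So r1c6=3.
Step 18. [r1c2∈{1}] only 1 remains possible at r1c2 ⇒ r1c2=1.
Step 19. [r5c6∈{1}] nothing but 1 survives at r5c6. So r5c6=1.
Step 20. [r2c6∈{2}] r2c6 is down to just 2. So r2c6=2.
Step 21. [r5c1∈{3}] r5c1 has the single candidate 3, so r5c1=3.
Step 22. [r2c4∈{4}] nothing but 4 survives at r2c4. So r2c4=4.
Step 23. [r3c5∈{2}] r3c5's peers cover all but 2. So r3c5=2.

Answer: 2 1 4 6 5 3 / 6 3 5 4 1 2 / 4 6 1 3 2 5 / 5 2 3 1 4 6 / 3 4 2 5 6 1 / 1 5 6 2 3 4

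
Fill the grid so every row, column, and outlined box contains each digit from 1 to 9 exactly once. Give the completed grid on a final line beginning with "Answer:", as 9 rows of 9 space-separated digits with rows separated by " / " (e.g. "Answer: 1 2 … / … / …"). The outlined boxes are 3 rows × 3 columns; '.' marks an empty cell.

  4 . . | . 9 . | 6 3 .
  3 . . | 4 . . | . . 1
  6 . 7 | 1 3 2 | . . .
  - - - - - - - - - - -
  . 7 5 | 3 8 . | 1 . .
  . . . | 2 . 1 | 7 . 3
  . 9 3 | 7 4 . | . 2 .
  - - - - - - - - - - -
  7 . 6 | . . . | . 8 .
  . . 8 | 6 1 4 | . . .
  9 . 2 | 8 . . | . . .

Step 1. [r5c8∈{4,5,6,9}] r5c8 is the only open cell in row 5 admitting 9, so r5c8=9.
Step 2. [r8c1∈{5}] r8c1 is down to just 5, so r8c1=5.
Step 3. [r1c4∈{5}] nothing but 5 survives at r1c4, so r1c4=5.
Step 4. [r9c8∈{1,4,5,6,7}] 1 has one home in col 8: r9c8 ⇒ r9c8=1.
Step 5. [r9c9∈{4,5,6,7}] r9c9 is the only open cell in row 9 admitting 6, so r9c9=6.
Step 6. [r5c5∈{5,6}] r5c5 is the only open cell in row 5 admitting 5, so r5c5=5.
Step 7. [r7c4∈{9}] r7c4 is down to just 9. So r7c4=9.
Step 8. [r7c2∈{1,3,4}] across row 7, 1 lands solely at r7c2, so r7c2=1.
Step 9. [r4c9∈{4}] r4c9 has the single candidate 4. So r4c9=4.
Step 10. [r7c7∈{2,3,4,5}] row 7 places 4 nowhere but r7c7. So r7c7=4.
Step 11. [r6c6∈{6}] r6c6's peers cover all but 6, so r6c6=6.
Step 12. [r5c1∈{8}] r5c1 has the single candidate 8 ⇒ r5c1=8.
Step 13. [r8c8∈{7}] nothing but 7 survives at r8c8 ⇒ r8c8=7.
Step 14. [r2c8∈{5}] r2c8 is down to just 5 ⇒ r2c8=5.
Step 15. [r1c9∈{2,7,8}] in col 9, 7 fits only at r1c9. So r1c9=7.
Step 16. [r2c7∈{2,8,9}] across box 3, 2 lands solely at r2c7, so r2c7=2.
Step 17. [r2c2∈{8}] r2c2 is down to just 8 ⇒ r2c2=8.
Step 18. [r2c6∈{7}] r2c6 has the single candidate 7. So r2c6=7.
Step 19. [r9c2∈{3,4}] across row 9, 4 lands solely at r9c2 ⇒ r9c2=4.
Step 20. [r8c9∈{2,9}] row 8 places 2 nowhere but r8c9 ⇒ r8c9=2.
Step 21. [r7c9∈{5}] only 5 remains possible at r7c9. So r7c9=5.
Step 22. [r9c7∈{3}] r9c7 is down to just 3, so r9c7=3.
Step 23. [r6c9∈{8}] r6c9 has the single candidate 8 ⇒ r6c9=8.
Step 24. [r8c7∈{9}] r8c7's peers cover all but 9 ⇒ r8c7=9.
Step 25. [r4c1∈{2}] r4c1 is down to just 2, so r4c1=2.
Step 26. [r6c7∈{5}] r6c7 has the single candidate 5, so r6c7=5.
Step 27. [r1c6∈{8}] r1c6 is down to just 8 ⇒ r1c6=8.
Step 28. [r3c9∈{9}] nothing but 9 survives at r3c9. So r3c9=9.
Step 29. [r1c2∈{2}] r1c2 has the single candidate 2 ⇒ r1c2=2.
Step 30. [r8c2∈{3}] r8c2's peers cover all but 3 ⇒ r8c2=3.
Step 31. [r3c8∈{4}] r3c8's peers cover all but 4, so r3c8=4.
Step 32. [r6c1∈{1}] only 1 remains possible at r6c1 ⇒ r6c1=1.
Step 33. [r2c3∈{9}] r2c3 is down to just 9. So r2c3=9.
Step 34. [r7c6∈{3}] r7c6's peers cover all but 3 ⇒ r7c6=3.
Step 35. [r7c5∈{2}] nothing but 2 survives at r7c5 ⇒ r7c5=2.
Step 36. [r5c3∈{4}] r5c3 is down to just 4. So r5c3=4.
Step 37. [r5c2∈{6}] only 6 remains possible at r5c2. So r5c2=6.
Step 38. [r3c2∈{5}] r3c2 has the single candidate 5. So r3c2=5.
Step 39. [r1c3∈{1}] r1c3's peers cover all but 1 ⇒ r1c3=1.
Step 40. [r2c5∈{6}] only 6 remains possible at r2c5. So r2c5=6.
Step 41. [r4c6∈{9}] nothing but 9 survives at r4c6, so r4c6=9.
Step 42. [r9c5∈{7}] only 7 remains possible at r9c5, so r9c5=7.
Step 43. [r3c7∈{8}] r3c7's peers cover all but 8, so r3c7=8.
Step 44. [r9c6∈{5}] r9c6 has the single candidate 5. So r9c6=5.
Step 45. [r4c8∈{6}] only 6 remains possible at r4c8 ⇒ r4c8=6.

Answer: 4 2 1 5 9 8 6 3 7 / 3 8 9 4 6 7 2 5 1 / 6 5 7 1 3 2 8 4 9 / 2 7 5 3 8 9 1 6 4 / 8 6 4 2 5 1 7 9 3 / 1 9 3 7 4 6 5 2 8 / 7 1 6 9 2 3 4 8 5 / 5 3 8 6 1 4 9 7 2 / 9 4 2 8 7 5 3 1 6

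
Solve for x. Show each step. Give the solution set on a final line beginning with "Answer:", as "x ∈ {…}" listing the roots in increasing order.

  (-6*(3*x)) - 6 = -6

Step 1. [(-6*(3*x)) - 6 = -6] -6 divides every term; factor it out, so factor: (3*x) + 1 = 1.
Step 2. [(3*x) + 1 = 1] +1 is outermost — subtract 1 both sides ⇒ sub: 3*x = 0.
Step 3. [3*x = 0] 3 out front; divide by 3, so div: x = 0.

Answer: x ∈ {0}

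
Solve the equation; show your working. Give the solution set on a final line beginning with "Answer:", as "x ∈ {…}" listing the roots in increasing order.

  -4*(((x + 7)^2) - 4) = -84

Step 1. [-4*(((x + 7)^2) - 4) = -84] -4·(inner) — divide through by -4, so div: ((x + 7)^2) - 4 = 21.
Step 2. [((x + 7)^2) - 4 = 21] 4 comes off first (add 4) ⇒ sub: (x + 7)^2 = 25.
Step 3. [(x + 7)^2 = 25] 25 ≥ 0, LHS is (·)² — take ±√ ⇒ sqrt: x + 7 = 5 or -5.
Step 4. [x + 7 = 5 or -5] peel the +7: subtract 7 from each side, so sub: x = -2 or -12.

Answer: x ∈ {-12, -2}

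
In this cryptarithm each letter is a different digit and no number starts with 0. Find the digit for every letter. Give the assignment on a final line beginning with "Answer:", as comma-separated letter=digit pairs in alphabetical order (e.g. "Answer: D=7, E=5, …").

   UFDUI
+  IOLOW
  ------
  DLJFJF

Step 1. [D] the sum has 6 digits but both addends have 5; that extra leading digit D is the final carry, namely 1. So D=1.
Step 2. [col 1: I + W ≡ F (mod 10)] W=9 is one option consistent with column 1 (I + W ≡ F (mod 10), carry-in 0) — take it, so W=9.
Step 3. [col 1: I + W ≡ F (mod 10)] no forcing yet in column 1 (carry-in 0); I=8 is free and consistent — try it ⇒ I=8.
Step 4. [col 1: I + W ≡ F (mod 10)] from column 1 (I=8, W=9, carry-in 0, digits 1,8,9 already taken and all letters distinct): F must equal 7, so F=7.
Step 5. [col 2: U + O ≡ J (mod 10)] column 2 (U + O ≡ J (mod 10), carry-in 1) doesn't pin O yet; pick O=3 and continue, so O=3.
Step 6. [col 2: U + O ≡ J (mod 10)] column 2 (U + O ≡ J (mod 10), carry-in 1) doesn't pin J yet; pick J=0 and continue. So J=0.
Step 7. [col 2: U + O ≡ J (mod 10)] column 2: given O=3, J=0, carry-in 1, and digits 0,1,3,7,8,9 already taken and all letters distinct, U+O≡J (mod 10) forces U=6. So U=6.
Step 8. [col 3: D + L ≡ F (mod 10)] in column 3 we have D+L≡F with carry-in 1; given D=1, F=7 and digits 0,1,3,6,7,8,9 already taken and all letters distinct, that pins L to 5, so L=5.

Answer: D=1, F=7, I=8, J=0, L=5, O=3, U=6, W=9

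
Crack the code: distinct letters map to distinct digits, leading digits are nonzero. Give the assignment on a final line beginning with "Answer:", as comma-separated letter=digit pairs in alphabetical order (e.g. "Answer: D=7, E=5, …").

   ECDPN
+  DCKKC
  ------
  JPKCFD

Step 1. [J] the sum has 6 digits but both addends have 5; that extra leading digit J is the final carry, namely 1, so J=1.
Step 2. [col 1: N + C ≡ D (mod 10)] no forcing yet in column 1 (carry-in 0); D=4 is free and consistent — try it ⇒ D=4.
Step 3. [col 1: N + C ≡ D (mod 10)] several values work for N in column 1 (N + C ≡ D (mod 10), carry-in 0); try N=8 ⇒ N=8.
Step 4. [col 1: N + C ≡ D (mod 10)] column 1 reads N+C+carry(0)=D with N=8, D=4; with digits 1,4,8 already taken and all letters distinct, the only value for C is 6. So C=6.
Step 5. [col 2: P + K ≡ F (mod 10)] several values work for P in column 2 (P + K ≡ F (mod 10), carry-in 1); try P=0, so P=0.
Step 6. [col 2: P + K ≡ F (mod 10)] from column 2 (P=0, carry-in 1, digits 0,1,4,6,8 already taken and all letters distinct): K must equal 2, so K=2.
Step 7. [col 2: P + K ≡ F (mod 10)] column 2: given P=0, K=2, carry-in 1, and digits 0,1,2,4,6,8 already taken and all letters distinct, P+K≡F (mod 10) forces F=3, so F=3.
Step 8. [col 5: E + D ≡ P (mod 10)] in column 5 we have E+D≡P with carry-in 1; given D=4, P=0 and digits 0,1,2,3,4,6,8 already taken and all letters distinct, that pins E to 5. So E=5.

Answer: C=6, D=4, E=5, F=3, J=1, K=2, N=8, P=0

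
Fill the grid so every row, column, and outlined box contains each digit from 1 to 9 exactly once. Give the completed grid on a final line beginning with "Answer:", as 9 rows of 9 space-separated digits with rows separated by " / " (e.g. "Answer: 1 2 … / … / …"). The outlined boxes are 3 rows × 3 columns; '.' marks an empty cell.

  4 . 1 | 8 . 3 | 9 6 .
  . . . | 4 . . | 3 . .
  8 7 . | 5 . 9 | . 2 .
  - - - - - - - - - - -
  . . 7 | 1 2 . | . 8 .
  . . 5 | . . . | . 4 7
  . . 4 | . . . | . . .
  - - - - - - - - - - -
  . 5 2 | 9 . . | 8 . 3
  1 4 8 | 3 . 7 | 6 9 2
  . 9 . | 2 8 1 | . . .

Step 1. [r5c4∈{6}] r5c4 has the single candidate 6, so r5c4=6.
Step 2. [r4c7∈{5}] only 5 remains possible at r4c7. So r4c7=5.
Step 3. [r2c8∈{1,5,7}] 7 has one home in box 3: r2c8, so r2c8=7.
Step 4. [r2c1∈{2,5,6,9}] in col 1, 5 fits only at r2c1, so r2c1=5.
Step 5. [r6c8∈{1,3}] across col 8, 3 lands solely at r6c8 ⇒ r6c8=3.
Step 6. [r5c5∈{3,9}] r5c5 is the only open cell in col 5 admitting 3 ⇒ r5c5=3.
Step 7. [r6c5∈{5,7,9}] across col 5, 9 lands solely at r6c5, so r6c5=9.
Step 8. [r1c2∈{2}] r1c2 is down to just 2 ⇒ r1c2=2.
Step 9. [r2c2∈{6}] nothing but 6 survives at r2c2. So r2c2=6.
Step 10. [r7c6∈{4,6}] 6 has one home in col 6: r7c6 ⇒ r7c6=6.
Step 11. [r2c5∈{1}] nothing but 1 survives at r2c5. So r2c5=1.
Step 12. [r9c3∈{3,6}] in col 3, 6 fits only at r9c3 ⇒ r9c3=6.
Step 13. [r9c1∈{3,7}] across row 9, 3 lands solely at r9c1, so r9c1=3.
Step 14. [r5c1∈{2,9}] row 5 places 9 nowhere but r5c1 ⇒ r5c1=9.
Step 15. [r6c1∈{2,6}] across col 1, 2 lands solely at r6c1 ⇒ r6c1=2.
Step 16. [r6c7∈{1}] r6c7 has the single candidate 1. So r6c7=1.
Step 17. [r5c6∈{8}] r5c6's peers cover all but 8 ⇒ r5c6=8.
Step 18. [r3c7∈{4}] r3c7 is down to just 4. So r3c7=4.
Step 19. [r4c1∈{6}] r4c1 has the single candidate 6 ⇒ r4c1=6.
Step 20. [r1c9∈{5}] r1c9 is down to just 5. So r1c9=5.
Step 21. [r3c5∈{6}] r3c5 is down to just 6. So r3c5=6.
Step 22. [r8c5∈{5}] only 5 remains possible at r8c5, so r8c5=5.
Step 23. [r9c9∈{4}] only 4 remains possible at r9c9 ⇒ r9c9=4.
Step 24. [r6c9∈{6}] r6c9's peers cover all but 6. So r6c9=6.
Step 25. [r3c9∈{1}] only 1 remains possible at r3c9. So r3c9=1.
Step 26. [r5c7∈{2}] only 2 remains possible at r5c7. So r5c7=2.
Step 27. [r4c6∈{4}] r4c6 has the single candidate 4. So r4c6=4.
Step 28. [r3c3∈{3}] r3c3 has the single candidate 3, so r3c3=3.
Step 29. [r4c2∈{3}] r4c2 has the single candidate 3, so r4c2=3.
Step 30. [r7c8∈{1}] r7c8 is down to just 1, so r7c8=1.
Step 31. [r2c3∈{9}] r2c3 has the single candidate 9, so r2c3=9.
Step 32. [r2c6∈{2}] r2c6 has the single candidate 2 ⇒ r2c6=2.
Step 33. [r2c9∈{8}] nothing but 8 survives at r2c9, so r2c9=8.
Step 34. [r9c7∈{7}] nothing but 7 survives at r9c7, so r9c7=7.
Step 35. [r9c8∈{5}] r9c8 is down to just 5. So r9c8=5.
Step 36. [r7c1∈{7}] r7c1 has the single candidate 7. So r7c1=7.
Step 37. [r6c6∈{5}] nothing but 5 survives at r6c6. So r6c6=5.
Step 38. [r5c2∈{1}] only 1 remains possible at r5c2 ⇒ r5c2=1.
Step 39. [r4c9∈{9}] r4c9's peers cover all but 9, so r4c9=9.
Step 40. [r6c4∈{7}] r6c4 is down to just 7, so r6c4=7.
Step 41. [r7c5∈{4}] only 4 remains possible at r7c5, so r7c5=4.
Step 42. [r1c5∈{7}] nothing but 7 survives at r1c5 ⇒ r1c5=7.
Step 43. [r6c2∈{8}] r6c2's peers cover all but 8, so r6c2=8.

Answer: 4 2 1 8 7 3 9 6 5 / 5 6 9 4 1 2 3 7 8 / 8 7 3 5 6 9 4 2 1 / 6 3 7 1 2 4 5 8 9 / 9 1 5 6 3 8 2 4 7 / 2 8 4 7 9 5 1 3 6 / 7 5 2 9 4 6 8 1 3 / 1 4 8 3 5 7 6 9 2 / 3 9 6 2 8 1 7 5 4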